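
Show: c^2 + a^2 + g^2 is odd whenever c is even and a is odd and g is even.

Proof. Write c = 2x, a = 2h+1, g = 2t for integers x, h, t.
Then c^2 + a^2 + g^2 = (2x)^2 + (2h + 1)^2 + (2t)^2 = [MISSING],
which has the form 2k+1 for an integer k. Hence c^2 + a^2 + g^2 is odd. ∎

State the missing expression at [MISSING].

2(2h^2 + 2h + 2t^2 + 2x^2) + 1

Expanding: (2x)^2 + (2h + 1)^2 + (2t)^2 = 4h^2 + 4h + 4t^2 + 4x^2 + 1.
Every term except the constant is even, so this is 2(2h^2 + 2h + 2t^2 + 2x^2) + 1,
and 2h^2 + 2h + 2t^2 + 2x^2 ∈ ℤ gives the required form.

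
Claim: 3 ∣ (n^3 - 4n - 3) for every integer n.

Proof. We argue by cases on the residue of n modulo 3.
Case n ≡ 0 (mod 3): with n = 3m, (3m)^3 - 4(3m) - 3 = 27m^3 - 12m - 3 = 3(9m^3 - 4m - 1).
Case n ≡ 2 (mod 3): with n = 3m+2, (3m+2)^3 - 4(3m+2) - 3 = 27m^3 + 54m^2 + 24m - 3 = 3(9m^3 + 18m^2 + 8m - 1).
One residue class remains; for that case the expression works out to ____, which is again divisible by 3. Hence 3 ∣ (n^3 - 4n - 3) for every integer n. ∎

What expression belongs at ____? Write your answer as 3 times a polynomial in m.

The residues treated are {0, 2}, so the missing case is n ≡ 1 (mod 3); write n = 3m+1.
Then (3m+1)^3 - 4(3m+1) - 3 = 27m^3 + 27m^2 - 3m - 6 = 3(9m^3 + 9m^2 - m - 2).

3(9m^3 + 9m^2 - m - 2)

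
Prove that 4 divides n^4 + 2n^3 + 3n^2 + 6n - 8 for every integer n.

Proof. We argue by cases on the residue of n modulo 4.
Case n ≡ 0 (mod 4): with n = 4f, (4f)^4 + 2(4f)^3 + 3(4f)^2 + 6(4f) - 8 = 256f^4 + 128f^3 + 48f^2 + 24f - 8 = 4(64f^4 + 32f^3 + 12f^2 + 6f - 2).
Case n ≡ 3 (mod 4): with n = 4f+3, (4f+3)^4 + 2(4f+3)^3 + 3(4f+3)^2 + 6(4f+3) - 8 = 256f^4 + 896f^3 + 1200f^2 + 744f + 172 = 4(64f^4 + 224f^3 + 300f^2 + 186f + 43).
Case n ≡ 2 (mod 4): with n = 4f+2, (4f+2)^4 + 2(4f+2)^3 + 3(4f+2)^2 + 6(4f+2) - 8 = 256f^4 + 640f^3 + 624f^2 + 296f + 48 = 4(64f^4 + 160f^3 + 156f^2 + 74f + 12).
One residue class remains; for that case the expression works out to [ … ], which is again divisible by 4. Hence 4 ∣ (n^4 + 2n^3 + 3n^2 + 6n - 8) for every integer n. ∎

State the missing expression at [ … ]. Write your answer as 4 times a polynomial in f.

The residues treated are {0, 3, 2}, so the missing case is n ≡ 1 (mod 4); write n = 4f+1.
Then (4f+1)^4 + 2(4f+1)^3 + 3(4f+1)^2 + 6(4f+1) - 8 = 256f^4 + 384f^3 + 240f^2 + 88f + 4 = 4(64f^4 + 96f^3 + 60f^2 + 22f + 1).

4(64f^4 + 96f^3 + 60f^2 + 22f + 1)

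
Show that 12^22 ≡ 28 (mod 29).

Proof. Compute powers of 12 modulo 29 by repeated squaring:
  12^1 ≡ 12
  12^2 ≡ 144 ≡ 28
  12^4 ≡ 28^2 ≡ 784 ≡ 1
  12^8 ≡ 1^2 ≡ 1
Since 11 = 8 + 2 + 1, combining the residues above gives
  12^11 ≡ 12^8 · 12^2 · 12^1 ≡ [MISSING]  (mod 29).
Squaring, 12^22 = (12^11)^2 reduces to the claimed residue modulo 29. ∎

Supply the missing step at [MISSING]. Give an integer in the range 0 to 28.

17

12^8 · 12^2 · 12^1 ≡ 1 · 28 · 12 = 336.
336 mod 29 = 17, so 12^11 ≡ 17 (mod 29).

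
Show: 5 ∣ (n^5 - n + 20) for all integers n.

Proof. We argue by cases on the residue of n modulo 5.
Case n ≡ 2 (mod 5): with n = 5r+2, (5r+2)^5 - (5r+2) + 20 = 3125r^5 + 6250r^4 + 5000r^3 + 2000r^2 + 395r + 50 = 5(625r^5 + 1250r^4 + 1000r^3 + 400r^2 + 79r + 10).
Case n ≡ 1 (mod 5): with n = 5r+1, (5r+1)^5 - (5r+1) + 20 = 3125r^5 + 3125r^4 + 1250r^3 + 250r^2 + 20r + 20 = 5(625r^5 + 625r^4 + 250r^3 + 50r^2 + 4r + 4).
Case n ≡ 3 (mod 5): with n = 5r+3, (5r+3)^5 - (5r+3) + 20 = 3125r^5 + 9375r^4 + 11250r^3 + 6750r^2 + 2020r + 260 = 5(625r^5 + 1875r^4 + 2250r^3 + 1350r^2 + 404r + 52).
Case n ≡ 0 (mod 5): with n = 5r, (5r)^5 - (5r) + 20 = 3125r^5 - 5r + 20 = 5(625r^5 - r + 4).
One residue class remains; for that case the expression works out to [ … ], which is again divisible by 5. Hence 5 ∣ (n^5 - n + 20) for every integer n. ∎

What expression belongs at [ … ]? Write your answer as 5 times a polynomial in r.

The residues treated are {2, 1, 3, 0}, so the missing case is n ≡ 4 (mod 5); write n = 5r+4.
Then (5r+4)^5 - (5r+4) + 20 = 3125r^5 + 12500r^4 + 20000r^3 + 16000r^2 + 6395r + 1040 = 5(625r^5 + 2500r^4 + 4000r^3 + 3200r^2 + 1279r + 208).

5(625r^5 + 2500r^4 + 4000r^3 + 3200r^2 + 1279r + 208)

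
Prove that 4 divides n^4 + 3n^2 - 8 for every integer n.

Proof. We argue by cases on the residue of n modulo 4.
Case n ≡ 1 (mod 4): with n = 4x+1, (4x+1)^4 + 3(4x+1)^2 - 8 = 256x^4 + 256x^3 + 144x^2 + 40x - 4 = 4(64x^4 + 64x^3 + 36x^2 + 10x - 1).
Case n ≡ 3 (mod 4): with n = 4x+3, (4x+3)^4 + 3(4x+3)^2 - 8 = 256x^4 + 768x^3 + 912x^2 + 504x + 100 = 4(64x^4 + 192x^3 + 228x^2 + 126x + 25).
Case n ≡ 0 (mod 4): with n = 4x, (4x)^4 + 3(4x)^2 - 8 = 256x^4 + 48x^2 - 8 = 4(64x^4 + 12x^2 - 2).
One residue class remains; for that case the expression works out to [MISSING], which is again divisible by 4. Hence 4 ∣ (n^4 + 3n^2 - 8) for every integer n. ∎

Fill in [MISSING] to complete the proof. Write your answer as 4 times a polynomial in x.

4(64x^4 + 128x^3 + 108x^2 + 44x + 5)

Only n ≡ 2 (mod 4) is unaccounted for. Put n = 4x+2:
(4x+2)^4 + 3(4x+2)^2 - 8 expands to 256x^4 + 512x^3 + 432x^2 + 176x + 20,
and factoring out 4 leaves 4(64x^4 + 128x^3 + 108x^2 + 44x + 5).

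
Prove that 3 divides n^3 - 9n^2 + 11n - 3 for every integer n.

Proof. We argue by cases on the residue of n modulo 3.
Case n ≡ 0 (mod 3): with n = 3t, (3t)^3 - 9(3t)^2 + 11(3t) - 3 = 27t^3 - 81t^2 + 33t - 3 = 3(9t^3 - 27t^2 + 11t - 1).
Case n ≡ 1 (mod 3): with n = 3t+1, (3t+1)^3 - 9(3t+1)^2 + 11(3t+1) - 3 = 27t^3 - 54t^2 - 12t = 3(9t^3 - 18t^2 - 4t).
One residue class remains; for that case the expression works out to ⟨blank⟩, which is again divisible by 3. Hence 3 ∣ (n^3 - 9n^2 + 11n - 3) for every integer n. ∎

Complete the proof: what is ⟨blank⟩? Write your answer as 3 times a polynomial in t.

3(9t^3 - 9t^2 - 13t - 3)

The residues treated are {0, 1}, so the missing case is n ≡ 2 (mod 3); write n = 3t+2.
Then (3t+2)^3 - 9(3t+2)^2 + 11(3t+2) - 3 = 27t^3 - 27t^2 - 39t - 9 = 3(9t^3 - 9t^2 - 13t - 3).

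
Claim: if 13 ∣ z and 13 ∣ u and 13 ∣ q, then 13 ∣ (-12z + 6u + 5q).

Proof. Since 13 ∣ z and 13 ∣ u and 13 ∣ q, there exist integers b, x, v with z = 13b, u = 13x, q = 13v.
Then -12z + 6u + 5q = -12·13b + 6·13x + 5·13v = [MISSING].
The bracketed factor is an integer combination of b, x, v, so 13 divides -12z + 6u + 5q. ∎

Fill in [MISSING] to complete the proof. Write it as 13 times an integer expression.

13(-12b + 5v + 6x)

Pull the common 13 out of every term: -12·13b + 6·13x + 5·13v = 13(-12b + 5v + 6x).
-12b + 5v + 6x is an integer, which exhibits the divisibility.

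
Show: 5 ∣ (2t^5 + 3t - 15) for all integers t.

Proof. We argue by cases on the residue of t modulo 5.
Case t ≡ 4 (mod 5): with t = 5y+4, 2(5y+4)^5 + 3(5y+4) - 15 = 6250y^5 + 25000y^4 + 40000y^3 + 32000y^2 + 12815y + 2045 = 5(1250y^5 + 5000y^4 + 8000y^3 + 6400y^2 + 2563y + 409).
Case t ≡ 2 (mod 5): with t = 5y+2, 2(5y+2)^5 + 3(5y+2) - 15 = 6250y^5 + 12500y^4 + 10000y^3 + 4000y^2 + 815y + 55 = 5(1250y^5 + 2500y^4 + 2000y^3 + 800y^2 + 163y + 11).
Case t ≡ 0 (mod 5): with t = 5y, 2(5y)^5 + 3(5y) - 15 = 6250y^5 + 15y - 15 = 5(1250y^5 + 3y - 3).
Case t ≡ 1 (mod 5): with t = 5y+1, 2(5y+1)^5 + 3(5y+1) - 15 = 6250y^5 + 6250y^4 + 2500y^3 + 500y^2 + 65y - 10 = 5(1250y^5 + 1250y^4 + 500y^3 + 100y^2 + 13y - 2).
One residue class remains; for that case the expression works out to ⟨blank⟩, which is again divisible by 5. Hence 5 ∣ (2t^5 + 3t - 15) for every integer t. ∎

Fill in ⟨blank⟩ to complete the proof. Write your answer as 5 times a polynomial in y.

5(1250y^5 + 3750y^4 + 4500y^3 + 2700y^2 + 813y + 96)

The residues treated are {4, 2, 0, 1}, so the missing case is t ≡ 3 (mod 5); write t = 5y+3.
Then 2(5y+3)^5 + 3(5y+3) - 15 = 6250y^5 + 18750y^4 + 22500y^3 + 13500y^2 + 4065y + 480 = 5(1250y^5 + 3750y^4 + 4500y^3 + 2700y^2 + 813y + 96).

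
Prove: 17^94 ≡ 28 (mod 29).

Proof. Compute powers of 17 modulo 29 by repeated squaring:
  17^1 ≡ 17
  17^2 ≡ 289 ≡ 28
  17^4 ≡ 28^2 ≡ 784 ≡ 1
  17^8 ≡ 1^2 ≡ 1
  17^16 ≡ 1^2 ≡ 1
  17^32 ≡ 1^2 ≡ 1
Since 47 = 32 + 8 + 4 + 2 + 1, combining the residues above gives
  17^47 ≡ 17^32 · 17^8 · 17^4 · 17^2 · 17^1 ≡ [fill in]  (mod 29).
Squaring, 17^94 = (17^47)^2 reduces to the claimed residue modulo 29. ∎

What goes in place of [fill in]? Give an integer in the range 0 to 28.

Multiply the listed residues: 1 · 1 · 1 · 28 · 17 = 1 → 1 → 28 → 476.
Reducing modulo 29: 476 = 16·29 + 12, so 17^47 ≡ 12.

12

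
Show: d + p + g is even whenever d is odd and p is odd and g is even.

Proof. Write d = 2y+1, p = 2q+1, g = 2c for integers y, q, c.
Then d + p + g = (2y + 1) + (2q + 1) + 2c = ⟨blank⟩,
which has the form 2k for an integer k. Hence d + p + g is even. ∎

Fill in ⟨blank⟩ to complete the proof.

2(c + q + y + 1)

Expanding: (2y + 1) + (2q + 1) + 2c = 2c + 2q + 2y + 2.
Every term is even; pulling out the factor of 2 gives 2(c + q + y + 1).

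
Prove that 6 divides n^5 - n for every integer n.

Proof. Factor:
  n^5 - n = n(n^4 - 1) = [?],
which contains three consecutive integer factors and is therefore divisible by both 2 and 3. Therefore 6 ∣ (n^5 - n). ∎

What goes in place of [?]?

n^4 - 1 = (n^2 - 1)(n^2 + 1), and n^2 - 1 = (n-1)(n+1).
So n(n^4 - 1) = (n - 1)n(n + 1)(n^2 + 1).

(n - 1)n(n + 1)(n^2 + 1)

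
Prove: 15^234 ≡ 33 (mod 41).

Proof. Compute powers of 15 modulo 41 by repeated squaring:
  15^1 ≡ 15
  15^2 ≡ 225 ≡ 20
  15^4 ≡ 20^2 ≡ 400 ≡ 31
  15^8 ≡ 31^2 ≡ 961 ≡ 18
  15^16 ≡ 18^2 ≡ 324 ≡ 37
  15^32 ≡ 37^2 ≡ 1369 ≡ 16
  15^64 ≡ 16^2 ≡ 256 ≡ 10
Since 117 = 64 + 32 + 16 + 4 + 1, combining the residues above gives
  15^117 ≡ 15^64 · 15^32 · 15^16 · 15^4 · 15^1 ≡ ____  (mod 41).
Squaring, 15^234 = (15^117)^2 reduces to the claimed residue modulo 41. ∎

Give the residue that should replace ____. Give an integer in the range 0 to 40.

15^64 · 15^32 · 15^16 · 15^4 · 15^1 ≡ 10 · 16 · 37 · 31 · 15 = 2752800.
2752800 mod 41 = 19, so 15^117 ≡ 19 (mod 41).

19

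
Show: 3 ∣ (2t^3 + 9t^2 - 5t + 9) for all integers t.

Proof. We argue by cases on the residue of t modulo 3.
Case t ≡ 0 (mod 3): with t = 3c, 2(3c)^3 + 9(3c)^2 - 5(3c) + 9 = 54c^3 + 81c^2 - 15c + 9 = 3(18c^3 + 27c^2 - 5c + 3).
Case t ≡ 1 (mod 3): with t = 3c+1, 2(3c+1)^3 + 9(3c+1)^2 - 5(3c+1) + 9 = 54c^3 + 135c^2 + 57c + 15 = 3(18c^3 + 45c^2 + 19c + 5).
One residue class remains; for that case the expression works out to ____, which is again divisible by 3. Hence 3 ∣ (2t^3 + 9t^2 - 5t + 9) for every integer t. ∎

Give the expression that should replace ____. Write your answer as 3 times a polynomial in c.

3(18c^3 + 63c^2 + 55c + 17)

Only t ≡ 2 (mod 3) is unaccounted for. Put t = 3c+2:
2(3c+2)^3 + 9(3c+2)^2 - 5(3c+2) + 9 expands to 54c^3 + 189c^2 + 165c + 51,
and factoring out 3 leaves 3(18c^3 + 63c^2 + 55c + 17).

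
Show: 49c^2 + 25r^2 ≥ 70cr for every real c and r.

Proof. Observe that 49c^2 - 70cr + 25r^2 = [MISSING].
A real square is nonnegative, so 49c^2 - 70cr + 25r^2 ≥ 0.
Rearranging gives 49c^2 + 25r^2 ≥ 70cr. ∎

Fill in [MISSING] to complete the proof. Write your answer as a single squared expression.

49c^2 - 70cr + 25r^2 is a perfect-square trinomial: the outer terms are (7c)^2 and (5r)^2, and the cross term is -2·7c·5r.
So 49c^2 - 70cr + 25r^2 = (7c - 5r)^2 ≥ 0.

(7c - 5r)^2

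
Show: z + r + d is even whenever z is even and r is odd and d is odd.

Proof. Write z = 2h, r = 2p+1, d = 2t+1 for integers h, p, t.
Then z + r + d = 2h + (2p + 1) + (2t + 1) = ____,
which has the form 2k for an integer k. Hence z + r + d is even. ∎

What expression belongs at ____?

2(h + p + t + 1)

Expanding: 2h + (2p + 1) + (2t + 1) = 2h + 2p + 2t + 2.
Every term is even; pulling out the factor of 2 gives 2(h + p + t + 1).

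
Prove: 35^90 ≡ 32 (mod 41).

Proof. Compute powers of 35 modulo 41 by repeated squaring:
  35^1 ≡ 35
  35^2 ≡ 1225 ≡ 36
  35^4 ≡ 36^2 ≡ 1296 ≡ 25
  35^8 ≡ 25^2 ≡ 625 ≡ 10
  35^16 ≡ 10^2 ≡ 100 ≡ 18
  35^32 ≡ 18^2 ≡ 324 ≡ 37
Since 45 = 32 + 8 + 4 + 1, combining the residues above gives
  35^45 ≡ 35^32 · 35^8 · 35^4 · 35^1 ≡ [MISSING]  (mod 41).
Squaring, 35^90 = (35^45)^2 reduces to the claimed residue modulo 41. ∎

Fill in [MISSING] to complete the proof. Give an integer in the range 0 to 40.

14

35^32 · 35^8 · 35^4 · 35^1 ≡ 37 · 10 · 25 · 35 = 323750.
323750 mod 41 = 14, so 35^45 ≡ 14 (mod 41).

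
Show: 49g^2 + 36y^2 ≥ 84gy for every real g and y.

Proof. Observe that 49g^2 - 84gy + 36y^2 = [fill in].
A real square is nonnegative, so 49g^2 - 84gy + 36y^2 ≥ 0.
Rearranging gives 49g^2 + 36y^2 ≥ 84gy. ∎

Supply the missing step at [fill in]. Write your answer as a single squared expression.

(7g - 6y)^2

The leading and trailing coefficients are 7^2 and 6^2, and 84 = 2·7·6, so the trinomial is (7g - 6y)^2.
Hence 49g^2 - 84gy + 36y^2 ≥ 0.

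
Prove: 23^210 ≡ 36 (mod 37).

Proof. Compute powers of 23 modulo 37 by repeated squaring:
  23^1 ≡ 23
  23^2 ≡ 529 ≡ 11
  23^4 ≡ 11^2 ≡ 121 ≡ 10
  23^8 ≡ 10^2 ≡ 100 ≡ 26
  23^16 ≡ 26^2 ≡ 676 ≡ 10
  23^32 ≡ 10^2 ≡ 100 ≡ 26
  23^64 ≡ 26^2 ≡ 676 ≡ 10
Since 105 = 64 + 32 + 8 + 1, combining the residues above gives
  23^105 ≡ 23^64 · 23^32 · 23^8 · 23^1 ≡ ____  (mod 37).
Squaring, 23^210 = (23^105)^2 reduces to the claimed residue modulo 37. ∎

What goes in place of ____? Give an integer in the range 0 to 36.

6

23^64 · 23^32 · 23^8 · 23^1 ≡ 10 · 26 · 26 · 23 = 155480.
155480 mod 37 = 6, so 23^105 ≡ 6 (mod 37).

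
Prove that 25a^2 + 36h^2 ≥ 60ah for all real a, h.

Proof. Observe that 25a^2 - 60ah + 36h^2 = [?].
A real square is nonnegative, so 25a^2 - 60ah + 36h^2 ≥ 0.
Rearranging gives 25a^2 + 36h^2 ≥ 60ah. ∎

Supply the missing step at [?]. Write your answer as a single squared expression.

The leading and trailing coefficients are 5^2 and 6^2, and 60 = 2·5·6, so the trinomial is (5a - 6h)^2.
Hence 25a^2 - 60ah + 36h^2 ≥ 0.

(5a - 6h)^2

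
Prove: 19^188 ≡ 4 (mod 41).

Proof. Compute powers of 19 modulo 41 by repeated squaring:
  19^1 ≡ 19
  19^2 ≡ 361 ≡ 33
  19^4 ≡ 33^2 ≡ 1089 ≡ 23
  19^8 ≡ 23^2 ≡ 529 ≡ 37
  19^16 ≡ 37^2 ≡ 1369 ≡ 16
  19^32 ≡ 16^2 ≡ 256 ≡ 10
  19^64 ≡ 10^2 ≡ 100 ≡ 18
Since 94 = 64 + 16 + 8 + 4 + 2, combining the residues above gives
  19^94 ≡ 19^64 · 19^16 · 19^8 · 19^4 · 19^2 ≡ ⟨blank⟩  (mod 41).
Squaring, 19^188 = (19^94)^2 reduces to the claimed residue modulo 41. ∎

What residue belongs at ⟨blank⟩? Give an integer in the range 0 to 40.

19^64 · 19^16 · 19^8 · 19^4 · 19^2 ≡ 18 · 16 · 37 · 23 · 33 = 8087904.
8087904 mod 41 = 39, so 19^94 ≡ 39 (mod 41).

39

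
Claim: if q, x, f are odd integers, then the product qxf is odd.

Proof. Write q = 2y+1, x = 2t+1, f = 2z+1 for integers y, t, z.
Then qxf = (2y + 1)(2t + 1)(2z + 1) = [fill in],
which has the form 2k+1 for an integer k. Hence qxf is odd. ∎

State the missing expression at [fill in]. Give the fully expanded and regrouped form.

(2y + 1)(2t + 1)(2z + 1) = 8tyz + 4ty + 4tz + 2t + 4yz + 2y + 2z + 1
= 2(4tyz + 2ty + 2tz + t + 2yz + y + z) + 1.
Since 4tyz + 2ty + 2tz + t + 2yz + y + z is an integer, the product is of the form 2k+1 for an integer k.

2(4tyz + 2ty + 2tz + t + 2yz + y + z) + 1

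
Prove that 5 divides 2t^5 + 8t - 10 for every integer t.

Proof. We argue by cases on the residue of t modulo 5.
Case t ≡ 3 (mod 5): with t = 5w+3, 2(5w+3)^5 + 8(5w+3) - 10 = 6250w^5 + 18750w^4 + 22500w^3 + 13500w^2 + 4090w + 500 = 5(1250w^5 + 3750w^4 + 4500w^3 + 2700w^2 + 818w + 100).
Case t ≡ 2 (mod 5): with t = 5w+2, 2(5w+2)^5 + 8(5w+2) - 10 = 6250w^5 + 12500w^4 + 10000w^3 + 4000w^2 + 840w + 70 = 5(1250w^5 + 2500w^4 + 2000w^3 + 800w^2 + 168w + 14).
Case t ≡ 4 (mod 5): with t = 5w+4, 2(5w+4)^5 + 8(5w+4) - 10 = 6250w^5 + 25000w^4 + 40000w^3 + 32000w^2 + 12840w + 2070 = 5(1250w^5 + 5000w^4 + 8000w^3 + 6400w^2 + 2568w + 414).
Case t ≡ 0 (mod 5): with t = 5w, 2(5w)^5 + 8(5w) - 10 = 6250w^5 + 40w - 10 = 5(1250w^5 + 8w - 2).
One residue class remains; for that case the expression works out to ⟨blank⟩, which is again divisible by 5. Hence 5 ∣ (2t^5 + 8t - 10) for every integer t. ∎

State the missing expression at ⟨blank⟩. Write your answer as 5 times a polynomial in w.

The residues treated are {3, 2, 4, 0}, so the missing case is t ≡ 1 (mod 5); write t = 5w+1.
Then 2(5w+1)^5 + 8(5w+1) - 10 = 6250w^5 + 6250w^4 + 2500w^3 + 500w^2 + 90w = 5(1250w^5 + 1250w^4 + 500w^3 + 100w^2 + 18w).

5(1250w^5 + 1250w^4 + 500w^3 + 100w^2 + 18w)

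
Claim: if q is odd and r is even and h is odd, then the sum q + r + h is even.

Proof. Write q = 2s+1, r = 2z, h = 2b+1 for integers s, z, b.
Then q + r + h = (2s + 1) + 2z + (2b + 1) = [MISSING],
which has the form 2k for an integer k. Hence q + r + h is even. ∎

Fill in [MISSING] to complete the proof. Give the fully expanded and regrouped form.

(2s + 1) + 2z + (2b + 1) = 2b + 2s + 2z + 2
= 2(b + s + z + 1).
Since b + s + z + 1 is an integer, the sum is of the form 2k for an integer k.

2(b + s + z + 1)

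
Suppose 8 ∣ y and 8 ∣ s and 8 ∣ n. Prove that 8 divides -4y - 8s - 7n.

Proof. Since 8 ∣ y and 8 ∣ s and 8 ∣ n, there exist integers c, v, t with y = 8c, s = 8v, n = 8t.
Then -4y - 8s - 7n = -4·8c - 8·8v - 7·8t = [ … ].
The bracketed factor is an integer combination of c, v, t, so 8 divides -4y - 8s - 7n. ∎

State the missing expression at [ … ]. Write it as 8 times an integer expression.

8(-4c - 7t - 8v)

Pull the common 8 out of every term: -4·8c - 8·8v - 7·8t = 8(-4c - 7t - 8v).
-4c - 7t - 8v is an integer, which exhibits the divisibility.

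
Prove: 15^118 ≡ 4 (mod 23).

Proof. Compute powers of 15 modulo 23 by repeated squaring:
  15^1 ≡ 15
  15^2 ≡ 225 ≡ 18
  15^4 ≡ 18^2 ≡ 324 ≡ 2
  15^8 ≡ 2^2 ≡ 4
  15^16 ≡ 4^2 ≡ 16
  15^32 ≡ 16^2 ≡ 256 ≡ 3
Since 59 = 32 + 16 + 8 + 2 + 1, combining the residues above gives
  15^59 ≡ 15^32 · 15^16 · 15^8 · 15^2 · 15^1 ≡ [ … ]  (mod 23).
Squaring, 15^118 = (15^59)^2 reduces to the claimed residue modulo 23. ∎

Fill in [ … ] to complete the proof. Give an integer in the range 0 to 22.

15^32 · 15^16 · 15^8 · 15^2 · 15^1 ≡ 3 · 16 · 4 · 18 · 15 = 51840.
51840 mod 23 = 21, so 15^59 ≡ 21 (mod 23).

21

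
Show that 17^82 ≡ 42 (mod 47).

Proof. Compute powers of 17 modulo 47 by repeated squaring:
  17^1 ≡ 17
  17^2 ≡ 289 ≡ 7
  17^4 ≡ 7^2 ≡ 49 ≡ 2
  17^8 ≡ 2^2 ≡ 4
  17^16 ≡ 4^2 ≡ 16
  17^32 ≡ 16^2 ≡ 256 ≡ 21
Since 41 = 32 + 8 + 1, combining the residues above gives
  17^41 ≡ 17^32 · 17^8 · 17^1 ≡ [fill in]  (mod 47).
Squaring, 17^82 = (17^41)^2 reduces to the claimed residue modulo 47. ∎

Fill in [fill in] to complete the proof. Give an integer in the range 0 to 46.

17^32 · 17^8 · 17^1 ≡ 21 · 4 · 17 = 1428.
1428 mod 47 = 18, so 17^41 ≡ 18 (mod 47).

18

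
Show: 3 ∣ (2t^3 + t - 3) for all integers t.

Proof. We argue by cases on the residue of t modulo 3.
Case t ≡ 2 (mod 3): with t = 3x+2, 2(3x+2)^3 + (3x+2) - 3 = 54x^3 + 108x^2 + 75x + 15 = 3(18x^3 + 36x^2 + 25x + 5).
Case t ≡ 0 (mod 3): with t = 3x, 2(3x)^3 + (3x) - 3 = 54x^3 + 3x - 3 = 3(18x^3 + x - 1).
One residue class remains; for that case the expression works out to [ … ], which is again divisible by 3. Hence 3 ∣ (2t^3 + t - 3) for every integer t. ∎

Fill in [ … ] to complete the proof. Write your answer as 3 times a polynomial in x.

3(18x^3 + 18x^2 + 7x)

The residues treated are {2, 0}, so the missing case is t ≡ 1 (mod 3); write t = 3x+1.
Then 2(3x+1)^3 + (3x+1) - 3 = 54x^3 + 54x^2 + 21x = 3(18x^3 + 18x^2 + 7x).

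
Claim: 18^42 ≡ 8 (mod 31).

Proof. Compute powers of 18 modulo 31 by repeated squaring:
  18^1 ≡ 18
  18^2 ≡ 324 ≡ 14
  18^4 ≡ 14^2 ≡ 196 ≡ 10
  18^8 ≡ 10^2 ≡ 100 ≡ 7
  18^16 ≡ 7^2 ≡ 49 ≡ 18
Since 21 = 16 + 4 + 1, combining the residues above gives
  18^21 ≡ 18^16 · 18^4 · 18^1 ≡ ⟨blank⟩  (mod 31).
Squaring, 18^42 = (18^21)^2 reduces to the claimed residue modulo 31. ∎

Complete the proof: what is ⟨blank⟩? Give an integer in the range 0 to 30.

18^16 · 18^4 · 18^1 ≡ 18 · 10 · 18 = 3240.
3240 mod 31 = 16, so 18^21 ≡ 16 (mod 31).

16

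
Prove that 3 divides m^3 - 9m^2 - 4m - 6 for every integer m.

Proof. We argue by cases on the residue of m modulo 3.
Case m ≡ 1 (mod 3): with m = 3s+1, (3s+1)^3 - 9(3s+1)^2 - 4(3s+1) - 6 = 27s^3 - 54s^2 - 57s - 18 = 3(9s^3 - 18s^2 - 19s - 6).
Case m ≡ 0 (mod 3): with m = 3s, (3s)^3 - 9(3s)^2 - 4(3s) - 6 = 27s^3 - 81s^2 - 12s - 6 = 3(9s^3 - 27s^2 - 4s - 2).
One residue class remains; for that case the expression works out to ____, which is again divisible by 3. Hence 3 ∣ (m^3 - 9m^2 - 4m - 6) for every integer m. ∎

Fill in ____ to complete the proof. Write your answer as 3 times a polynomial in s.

3(9s^3 - 9s^2 - 28s - 14)

The residues treated are {1, 0}, so the missing case is m ≡ 2 (mod 3); write m = 3s+2.
Then (3s+2)^3 - 9(3s+2)^2 - 4(3s+2) - 6 = 27s^3 - 27s^2 - 84s - 42 = 3(9s^3 - 9s^2 - 28s - 14).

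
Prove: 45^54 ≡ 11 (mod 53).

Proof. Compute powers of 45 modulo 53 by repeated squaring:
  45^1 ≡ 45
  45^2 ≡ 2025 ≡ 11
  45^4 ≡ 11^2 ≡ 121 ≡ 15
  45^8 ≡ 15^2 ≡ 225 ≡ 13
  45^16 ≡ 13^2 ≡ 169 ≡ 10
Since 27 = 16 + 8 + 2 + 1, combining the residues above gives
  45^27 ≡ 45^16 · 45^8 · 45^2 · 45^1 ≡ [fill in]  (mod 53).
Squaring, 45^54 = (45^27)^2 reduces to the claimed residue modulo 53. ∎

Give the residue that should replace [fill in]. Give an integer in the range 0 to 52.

45^16 · 45^8 · 45^2 · 45^1 ≡ 10 · 13 · 11 · 45 = 64350.
64350 mod 53 = 8, so 45^27 ≡ 8 (mod 53).

8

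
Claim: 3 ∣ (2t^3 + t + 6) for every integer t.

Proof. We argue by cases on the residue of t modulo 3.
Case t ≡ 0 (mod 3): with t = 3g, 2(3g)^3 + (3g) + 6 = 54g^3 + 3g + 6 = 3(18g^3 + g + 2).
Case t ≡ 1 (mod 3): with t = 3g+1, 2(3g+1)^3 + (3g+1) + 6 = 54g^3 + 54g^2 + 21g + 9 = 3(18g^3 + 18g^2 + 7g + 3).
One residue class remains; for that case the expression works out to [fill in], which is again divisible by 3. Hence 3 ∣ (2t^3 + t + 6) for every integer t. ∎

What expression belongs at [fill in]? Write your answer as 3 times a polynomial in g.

Only t ≡ 2 (mod 3) is unaccounted for. Put t = 3g+2:
2(3g+2)^3 + (3g+2) + 6 expands to 54g^3 + 108g^2 + 75g + 24,
and factoring out 3 leaves 3(18g^3 + 36g^2 + 25g + 8).

3(18g^3 + 36g^2 + 25g + 8)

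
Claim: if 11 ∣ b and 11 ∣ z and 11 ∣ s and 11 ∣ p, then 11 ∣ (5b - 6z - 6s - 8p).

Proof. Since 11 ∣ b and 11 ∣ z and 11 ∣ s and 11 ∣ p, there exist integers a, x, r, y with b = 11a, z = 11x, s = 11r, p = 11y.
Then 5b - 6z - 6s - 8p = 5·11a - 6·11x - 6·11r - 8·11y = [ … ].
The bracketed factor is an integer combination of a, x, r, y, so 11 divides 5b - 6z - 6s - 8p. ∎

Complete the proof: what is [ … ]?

Each term has a factor of 11: 5·11a - 6·11x - 6·11r - 8·11y = 11·(5a - 6r - 6x - 8y).
Since 5a - 6r - 6x - 8y is an integer, 11 ∣ (5b - 6z - 6s - 8p).

11(5a - 6r - 6x - 8y)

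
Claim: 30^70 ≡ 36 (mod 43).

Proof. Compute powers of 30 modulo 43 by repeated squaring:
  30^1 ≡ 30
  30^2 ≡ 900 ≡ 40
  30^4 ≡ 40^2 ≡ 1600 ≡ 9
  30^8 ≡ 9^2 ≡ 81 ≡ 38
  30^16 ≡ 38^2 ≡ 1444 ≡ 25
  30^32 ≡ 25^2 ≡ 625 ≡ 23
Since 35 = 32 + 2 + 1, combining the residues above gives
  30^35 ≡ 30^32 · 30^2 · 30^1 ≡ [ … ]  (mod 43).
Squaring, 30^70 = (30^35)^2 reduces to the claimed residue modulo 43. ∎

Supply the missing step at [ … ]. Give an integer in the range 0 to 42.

37

Multiply the listed residues: 23 · 40 · 30 = 920 → 27600.
Reducing modulo 43: 27600 = 641·43 + 37, so 30^35 ≡ 37.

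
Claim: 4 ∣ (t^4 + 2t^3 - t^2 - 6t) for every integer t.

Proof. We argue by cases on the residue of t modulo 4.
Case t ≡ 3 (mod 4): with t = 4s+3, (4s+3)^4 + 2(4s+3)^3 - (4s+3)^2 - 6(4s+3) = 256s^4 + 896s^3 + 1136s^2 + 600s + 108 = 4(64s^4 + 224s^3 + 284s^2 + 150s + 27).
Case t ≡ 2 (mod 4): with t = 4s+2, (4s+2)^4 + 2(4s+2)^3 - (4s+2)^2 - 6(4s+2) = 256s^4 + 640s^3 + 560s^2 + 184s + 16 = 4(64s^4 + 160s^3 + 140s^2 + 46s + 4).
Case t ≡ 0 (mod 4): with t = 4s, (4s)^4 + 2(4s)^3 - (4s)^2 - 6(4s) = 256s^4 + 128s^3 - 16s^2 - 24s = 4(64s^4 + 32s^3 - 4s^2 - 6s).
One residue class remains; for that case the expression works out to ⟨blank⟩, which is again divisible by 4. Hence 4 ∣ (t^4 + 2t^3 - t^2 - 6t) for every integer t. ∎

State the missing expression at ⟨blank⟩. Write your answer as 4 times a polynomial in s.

4(64s^4 + 96s^3 + 44s^2 + 2s - 1)

The residues treated are {3, 2, 0}, so the missing case is t ≡ 1 (mod 4); write t = 4s+1.
Then (4s+1)^4 + 2(4s+1)^3 - (4s+1)^2 - 6(4s+1) = 256s^4 + 384s^3 + 176s^2 + 8s - 4 = 4(64s^4 + 96s^3 + 44s^2 + 2s - 1).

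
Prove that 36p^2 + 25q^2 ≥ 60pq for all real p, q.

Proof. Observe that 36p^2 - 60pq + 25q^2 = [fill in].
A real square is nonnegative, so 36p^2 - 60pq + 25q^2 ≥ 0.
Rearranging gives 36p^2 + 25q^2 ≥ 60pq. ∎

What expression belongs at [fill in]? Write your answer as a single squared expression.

(6p - 5q)^2

36p^2 - 60pq + 25q^2 is a perfect-square trinomial: the outer terms are (6p)^2 and (5q)^2, and the cross term is -2·6p·5q.
So 36p^2 - 60pq + 25q^2 = (6p - 5q)^2 ≥ 0.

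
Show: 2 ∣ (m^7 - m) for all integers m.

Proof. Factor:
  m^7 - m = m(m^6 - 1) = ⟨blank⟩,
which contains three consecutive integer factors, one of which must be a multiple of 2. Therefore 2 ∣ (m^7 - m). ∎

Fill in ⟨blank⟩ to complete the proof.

(m - 1)m(m + 1)(m^4 + m^2 + 1)

m^6 - 1 = (m^2 - 1)(m^4 + m^2 + 1), and m^2 - 1 = (m-1)(m+1).
So m(m^6 - 1) = (m - 1)m(m + 1)(m^4 + m^2 + 1).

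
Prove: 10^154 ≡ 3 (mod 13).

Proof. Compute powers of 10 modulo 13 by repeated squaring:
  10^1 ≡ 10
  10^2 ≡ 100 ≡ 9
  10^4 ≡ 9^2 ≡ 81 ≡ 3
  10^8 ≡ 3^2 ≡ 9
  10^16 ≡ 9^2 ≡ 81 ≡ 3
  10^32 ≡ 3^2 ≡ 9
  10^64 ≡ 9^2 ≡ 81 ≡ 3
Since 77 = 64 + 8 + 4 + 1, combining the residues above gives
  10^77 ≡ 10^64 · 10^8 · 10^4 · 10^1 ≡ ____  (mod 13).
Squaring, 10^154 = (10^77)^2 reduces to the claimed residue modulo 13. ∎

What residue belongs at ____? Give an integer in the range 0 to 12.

Multiply the listed residues: 3 · 9 · 3 · 10 = 27 → 81 → 810.
Reducing modulo 13: 810 = 62·13 + 4, so 10^77 ≡ 4.

4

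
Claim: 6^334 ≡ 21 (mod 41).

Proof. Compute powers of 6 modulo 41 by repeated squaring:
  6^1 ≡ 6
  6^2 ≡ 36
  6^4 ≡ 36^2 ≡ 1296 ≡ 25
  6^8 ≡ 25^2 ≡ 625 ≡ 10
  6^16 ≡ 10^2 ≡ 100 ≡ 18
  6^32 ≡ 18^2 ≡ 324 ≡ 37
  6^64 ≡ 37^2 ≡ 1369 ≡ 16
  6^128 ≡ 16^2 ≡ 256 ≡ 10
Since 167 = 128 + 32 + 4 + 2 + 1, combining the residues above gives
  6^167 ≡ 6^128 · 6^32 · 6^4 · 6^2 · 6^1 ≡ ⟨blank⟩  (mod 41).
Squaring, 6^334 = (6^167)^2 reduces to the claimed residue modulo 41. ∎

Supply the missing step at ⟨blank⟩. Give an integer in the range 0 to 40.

6^128 · 6^32 · 6^4 · 6^2 · 6^1 ≡ 10 · 37 · 25 · 36 · 6 = 1998000.
1998000 mod 41 = 29, so 6^167 ≡ 29 (mod 41).

29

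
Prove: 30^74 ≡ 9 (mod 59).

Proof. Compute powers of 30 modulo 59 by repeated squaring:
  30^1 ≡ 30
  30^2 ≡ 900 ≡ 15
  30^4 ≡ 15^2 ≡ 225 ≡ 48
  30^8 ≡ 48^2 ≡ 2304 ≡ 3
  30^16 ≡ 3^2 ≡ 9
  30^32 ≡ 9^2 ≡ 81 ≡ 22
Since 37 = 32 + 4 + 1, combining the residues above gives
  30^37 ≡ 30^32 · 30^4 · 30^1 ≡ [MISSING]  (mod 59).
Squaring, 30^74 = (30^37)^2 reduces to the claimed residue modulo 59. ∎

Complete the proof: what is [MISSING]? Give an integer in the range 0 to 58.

56

30^32 · 30^4 · 30^1 ≡ 22 · 48 · 30 = 31680.
31680 mod 59 = 56, so 30^37 ≡ 56 (mod 59).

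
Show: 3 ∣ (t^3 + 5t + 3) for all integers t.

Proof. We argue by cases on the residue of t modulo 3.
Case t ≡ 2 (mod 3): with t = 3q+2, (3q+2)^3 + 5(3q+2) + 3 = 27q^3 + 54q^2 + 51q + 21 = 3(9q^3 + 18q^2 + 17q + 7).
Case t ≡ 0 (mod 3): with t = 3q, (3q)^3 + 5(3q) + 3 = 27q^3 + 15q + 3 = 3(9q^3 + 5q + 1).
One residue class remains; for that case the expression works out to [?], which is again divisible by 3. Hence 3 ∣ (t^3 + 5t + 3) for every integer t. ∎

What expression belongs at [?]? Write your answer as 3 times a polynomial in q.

3(9q^3 + 9q^2 + 8q + 3)

The residues treated are {2, 0}, so the missing case is t ≡ 1 (mod 3); write t = 3q+1.
Then (3q+1)^3 + 5(3q+1) + 3 = 27q^3 + 27q^2 + 24q + 9 = 3(9q^3 + 9q^2 + 8q + 3).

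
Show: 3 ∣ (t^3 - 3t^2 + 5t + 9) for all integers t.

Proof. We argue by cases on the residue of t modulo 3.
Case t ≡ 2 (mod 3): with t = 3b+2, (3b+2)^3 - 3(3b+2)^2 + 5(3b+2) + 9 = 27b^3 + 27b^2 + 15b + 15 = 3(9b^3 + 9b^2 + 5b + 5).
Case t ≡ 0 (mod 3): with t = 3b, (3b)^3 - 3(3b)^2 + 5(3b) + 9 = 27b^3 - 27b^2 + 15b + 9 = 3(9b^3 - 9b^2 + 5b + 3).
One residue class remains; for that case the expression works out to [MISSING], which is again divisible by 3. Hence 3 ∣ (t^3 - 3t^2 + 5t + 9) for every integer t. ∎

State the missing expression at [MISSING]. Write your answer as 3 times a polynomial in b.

The residues treated are {2, 0}, so the missing case is t ≡ 1 (mod 3); write t = 3b+1.
Then (3b+1)^3 - 3(3b+1)^2 + 5(3b+1) + 9 = 27b^3 + 6b + 12 = 3(9b^3 + 2b + 4).

3(9b^3 + 2b + 4)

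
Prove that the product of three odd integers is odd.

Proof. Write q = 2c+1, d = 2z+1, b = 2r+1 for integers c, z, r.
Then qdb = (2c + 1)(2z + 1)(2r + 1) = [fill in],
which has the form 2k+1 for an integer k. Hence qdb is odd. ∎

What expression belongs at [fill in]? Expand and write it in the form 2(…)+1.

Expanding: (2c + 1)(2z + 1)(2r + 1) = 8crz + 4cr + 4cz + 2c + 4rz + 2r + 2z + 1.
Every term except the constant is even, so this is 2(4crz + 2cr + 2cz + c + 2rz + r + z) + 1,
and 4crz + 2cr + 2cz + c + 2rz + r + z ∈ ℤ gives the required form.

2(4crz + 2cr + 2cz + c + 2rz + r + z) + 1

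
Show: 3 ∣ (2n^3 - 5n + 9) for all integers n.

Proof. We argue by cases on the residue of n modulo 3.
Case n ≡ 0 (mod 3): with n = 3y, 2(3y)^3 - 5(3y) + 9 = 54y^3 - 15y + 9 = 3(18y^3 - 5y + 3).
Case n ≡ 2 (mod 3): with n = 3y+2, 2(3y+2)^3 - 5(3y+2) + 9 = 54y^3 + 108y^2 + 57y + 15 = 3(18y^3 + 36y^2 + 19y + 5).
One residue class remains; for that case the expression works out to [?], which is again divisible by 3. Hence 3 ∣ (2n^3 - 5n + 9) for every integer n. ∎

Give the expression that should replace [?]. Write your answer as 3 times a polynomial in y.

The residues treated are {0, 2}, so the missing case is n ≡ 1 (mod 3); write n = 3y+1.
Then 2(3y+1)^3 - 5(3y+1) + 9 = 54y^3 + 54y^2 + 3y + 6 = 3(18y^3 + 18y^2 + y + 2).

3(18y^3 + 18y^2 + y + 2)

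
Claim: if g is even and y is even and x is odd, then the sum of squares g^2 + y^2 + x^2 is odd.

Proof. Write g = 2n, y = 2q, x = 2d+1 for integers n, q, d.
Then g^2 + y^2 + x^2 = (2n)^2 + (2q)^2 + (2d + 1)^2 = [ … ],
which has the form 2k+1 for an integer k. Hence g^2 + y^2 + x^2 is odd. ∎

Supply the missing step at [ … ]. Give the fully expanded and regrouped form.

(2n)^2 + (2q)^2 + (2d + 1)^2 = 4d^2 + 4d + 4n^2 + 4q^2 + 1
= 2(2d^2 + 2d + 2n^2 + 2q^2) + 1.
Since 2d^2 + 2d + 2n^2 + 2q^2 is an integer, the sum of squares is of the form 2k+1 for an integer k.

2(2d^2 + 2d + 2n^2 + 2q^2) + 1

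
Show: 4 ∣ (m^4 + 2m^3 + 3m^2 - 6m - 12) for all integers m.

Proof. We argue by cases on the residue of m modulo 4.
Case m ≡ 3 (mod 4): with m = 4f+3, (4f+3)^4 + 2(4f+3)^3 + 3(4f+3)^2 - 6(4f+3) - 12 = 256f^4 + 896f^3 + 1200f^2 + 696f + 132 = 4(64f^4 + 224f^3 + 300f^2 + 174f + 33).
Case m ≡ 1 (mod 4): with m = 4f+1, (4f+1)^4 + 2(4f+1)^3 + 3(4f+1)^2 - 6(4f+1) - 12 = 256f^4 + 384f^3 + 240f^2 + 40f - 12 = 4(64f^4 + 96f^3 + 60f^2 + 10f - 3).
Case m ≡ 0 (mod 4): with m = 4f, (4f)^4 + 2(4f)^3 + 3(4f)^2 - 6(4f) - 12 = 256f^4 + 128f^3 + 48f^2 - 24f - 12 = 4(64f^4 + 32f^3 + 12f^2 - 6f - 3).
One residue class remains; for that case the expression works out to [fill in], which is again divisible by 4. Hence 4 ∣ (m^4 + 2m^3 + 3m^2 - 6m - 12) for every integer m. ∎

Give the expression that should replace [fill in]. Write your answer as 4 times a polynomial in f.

4(64f^4 + 160f^3 + 156f^2 + 62f + 5)

Only m ≡ 2 (mod 4) is unaccounted for. Put m = 4f+2:
(4f+2)^4 + 2(4f+2)^3 + 3(4f+2)^2 - 6(4f+2) - 12 expands to 256f^4 + 640f^3 + 624f^2 + 248f + 20,
and factoring out 4 leaves 4(64f^4 + 160f^3 + 156f^2 + 62f + 5).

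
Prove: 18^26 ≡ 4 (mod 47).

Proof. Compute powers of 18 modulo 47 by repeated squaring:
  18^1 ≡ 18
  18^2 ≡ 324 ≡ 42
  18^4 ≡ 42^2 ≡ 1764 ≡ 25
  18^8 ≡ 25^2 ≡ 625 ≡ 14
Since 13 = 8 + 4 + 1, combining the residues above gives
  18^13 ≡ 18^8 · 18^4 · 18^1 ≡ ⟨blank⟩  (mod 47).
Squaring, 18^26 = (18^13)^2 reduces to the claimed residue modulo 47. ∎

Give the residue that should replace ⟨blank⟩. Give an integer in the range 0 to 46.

2

18^8 · 18^4 · 18^1 ≡ 14 · 25 · 18 = 6300.
6300 mod 47 = 2, so 18^13 ≡ 2 (mod 47).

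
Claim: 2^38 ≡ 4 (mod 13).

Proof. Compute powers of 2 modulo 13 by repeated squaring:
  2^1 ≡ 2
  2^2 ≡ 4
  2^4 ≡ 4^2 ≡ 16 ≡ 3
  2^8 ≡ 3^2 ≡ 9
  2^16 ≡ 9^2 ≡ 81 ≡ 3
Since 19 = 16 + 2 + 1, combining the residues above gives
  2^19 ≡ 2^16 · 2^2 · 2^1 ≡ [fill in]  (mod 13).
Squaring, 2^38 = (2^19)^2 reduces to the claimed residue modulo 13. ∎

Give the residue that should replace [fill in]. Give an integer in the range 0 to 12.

11

2^16 · 2^2 · 2^1 ≡ 3 · 4 · 2 = 24.
24 mod 13 = 11, so 2^19 ≡ 11 (mod 13).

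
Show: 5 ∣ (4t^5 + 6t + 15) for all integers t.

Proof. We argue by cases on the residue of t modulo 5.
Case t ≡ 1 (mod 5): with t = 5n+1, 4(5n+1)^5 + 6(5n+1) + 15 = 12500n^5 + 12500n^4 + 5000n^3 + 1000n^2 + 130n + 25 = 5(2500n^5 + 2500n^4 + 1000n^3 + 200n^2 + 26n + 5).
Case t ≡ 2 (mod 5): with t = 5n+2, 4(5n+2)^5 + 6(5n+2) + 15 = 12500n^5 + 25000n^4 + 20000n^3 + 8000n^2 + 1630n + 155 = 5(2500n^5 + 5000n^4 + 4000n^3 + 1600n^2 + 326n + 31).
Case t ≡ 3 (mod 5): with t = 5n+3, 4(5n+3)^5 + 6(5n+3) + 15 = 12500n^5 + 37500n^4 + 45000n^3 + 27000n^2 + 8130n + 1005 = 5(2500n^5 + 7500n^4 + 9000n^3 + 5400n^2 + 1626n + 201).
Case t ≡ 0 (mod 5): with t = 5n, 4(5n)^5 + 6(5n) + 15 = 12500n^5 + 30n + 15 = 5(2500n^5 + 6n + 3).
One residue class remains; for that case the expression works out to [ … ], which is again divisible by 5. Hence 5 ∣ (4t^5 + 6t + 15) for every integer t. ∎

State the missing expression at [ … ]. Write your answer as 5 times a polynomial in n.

5(2500n^5 + 10000n^4 + 16000n^3 + 12800n^2 + 5126n + 827)

Only t ≡ 4 (mod 5) is unaccounted for. Put t = 5n+4:
4(5n+4)^5 + 6(5n+4) + 15 expands to 12500n^5 + 50000n^4 + 80000n^3 + 64000n^2 + 25630n + 4135,
and factoring out 5 leaves 5(2500n^5 + 10000n^4 + 16000n^3 + 12800n^2 + 5126n + 827).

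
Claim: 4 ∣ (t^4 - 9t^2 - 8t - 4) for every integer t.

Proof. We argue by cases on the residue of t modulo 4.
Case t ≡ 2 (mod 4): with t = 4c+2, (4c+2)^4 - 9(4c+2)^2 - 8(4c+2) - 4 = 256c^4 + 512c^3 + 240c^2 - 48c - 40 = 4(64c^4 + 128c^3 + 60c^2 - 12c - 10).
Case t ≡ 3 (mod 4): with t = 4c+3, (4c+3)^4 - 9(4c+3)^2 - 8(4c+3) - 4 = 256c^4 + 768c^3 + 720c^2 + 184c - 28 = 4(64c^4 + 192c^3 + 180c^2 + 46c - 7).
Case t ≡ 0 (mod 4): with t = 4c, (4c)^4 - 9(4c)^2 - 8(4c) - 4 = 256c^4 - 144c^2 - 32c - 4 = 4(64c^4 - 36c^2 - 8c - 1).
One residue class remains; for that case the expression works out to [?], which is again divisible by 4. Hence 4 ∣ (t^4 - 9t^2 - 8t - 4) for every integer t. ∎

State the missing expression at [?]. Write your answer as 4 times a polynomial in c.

The residues treated are {2, 3, 0}, so the missing case is t ≡ 1 (mod 4); write t = 4c+1.
Then (4c+1)^4 - 9(4c+1)^2 - 8(4c+1) - 4 = 256c^4 + 256c^3 - 48c^2 - 88c - 20 = 4(64c^4 + 64c^3 - 12c^2 - 22c - 5).

4(64c^4 + 64c^3 - 12c^2 - 22c - 5)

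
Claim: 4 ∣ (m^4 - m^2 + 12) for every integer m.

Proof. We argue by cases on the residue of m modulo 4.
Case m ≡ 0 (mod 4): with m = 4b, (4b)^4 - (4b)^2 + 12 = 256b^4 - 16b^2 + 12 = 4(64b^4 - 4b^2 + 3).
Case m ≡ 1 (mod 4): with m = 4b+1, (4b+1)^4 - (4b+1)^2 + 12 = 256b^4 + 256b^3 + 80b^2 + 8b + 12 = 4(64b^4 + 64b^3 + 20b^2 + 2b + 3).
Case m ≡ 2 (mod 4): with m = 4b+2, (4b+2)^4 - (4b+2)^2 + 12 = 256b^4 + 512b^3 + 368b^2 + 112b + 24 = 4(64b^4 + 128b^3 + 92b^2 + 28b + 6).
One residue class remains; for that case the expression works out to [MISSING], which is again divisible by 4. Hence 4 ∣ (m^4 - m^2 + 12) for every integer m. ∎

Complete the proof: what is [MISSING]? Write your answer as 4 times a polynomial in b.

The residues treated are {0, 1, 2}, so the missing case is m ≡ 3 (mod 4); write m = 4b+3.
Then (4b+3)^4 - (4b+3)^2 + 12 = 256b^4 + 768b^3 + 848b^2 + 408b + 84 = 4(64b^4 + 192b^3 + 212b^2 + 102b + 21).

4(64b^4 + 192b^3 + 212b^2 + 102b + 21)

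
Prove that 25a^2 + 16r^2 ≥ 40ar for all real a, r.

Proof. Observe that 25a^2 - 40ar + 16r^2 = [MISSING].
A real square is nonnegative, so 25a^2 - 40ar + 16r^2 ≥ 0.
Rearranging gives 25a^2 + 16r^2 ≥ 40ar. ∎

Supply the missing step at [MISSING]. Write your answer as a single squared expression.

(5a - 4r)^2

The leading and trailing coefficients are 5^2 and 4^2, and 40 = 2·5·4, so the trinomial is (5a - 4r)^2.
Hence 25a^2 - 40ar + 16r^2 ≥ 0.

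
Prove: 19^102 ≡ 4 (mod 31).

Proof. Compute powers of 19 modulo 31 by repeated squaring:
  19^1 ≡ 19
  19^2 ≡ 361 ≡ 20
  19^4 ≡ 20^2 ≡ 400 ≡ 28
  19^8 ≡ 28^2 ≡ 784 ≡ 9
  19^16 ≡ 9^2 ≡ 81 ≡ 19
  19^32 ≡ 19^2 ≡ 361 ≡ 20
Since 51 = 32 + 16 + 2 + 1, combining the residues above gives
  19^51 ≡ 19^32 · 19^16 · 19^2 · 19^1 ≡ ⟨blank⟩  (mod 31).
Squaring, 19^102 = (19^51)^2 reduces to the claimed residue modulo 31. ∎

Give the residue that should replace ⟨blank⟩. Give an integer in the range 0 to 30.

2

19^32 · 19^16 · 19^2 · 19^1 ≡ 20 · 19 · 20 · 19 = 144400.
144400 mod 31 = 2, so 19^51 ≡ 2 (mod 31).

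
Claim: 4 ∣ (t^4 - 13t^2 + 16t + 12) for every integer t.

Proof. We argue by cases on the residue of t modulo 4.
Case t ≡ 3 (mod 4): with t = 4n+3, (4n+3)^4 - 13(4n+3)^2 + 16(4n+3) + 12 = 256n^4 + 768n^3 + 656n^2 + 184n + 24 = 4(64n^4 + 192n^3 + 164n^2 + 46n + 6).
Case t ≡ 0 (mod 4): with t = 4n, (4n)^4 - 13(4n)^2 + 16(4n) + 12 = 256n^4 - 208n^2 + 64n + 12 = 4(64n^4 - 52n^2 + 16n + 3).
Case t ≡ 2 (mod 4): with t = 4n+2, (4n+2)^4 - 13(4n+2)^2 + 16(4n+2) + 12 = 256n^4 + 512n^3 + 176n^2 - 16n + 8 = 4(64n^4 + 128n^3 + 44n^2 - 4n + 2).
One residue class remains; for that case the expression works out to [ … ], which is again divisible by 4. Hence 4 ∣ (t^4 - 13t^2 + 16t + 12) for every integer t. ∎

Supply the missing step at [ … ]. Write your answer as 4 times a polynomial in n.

The residues treated are {3, 0, 2}, so the missing case is t ≡ 1 (mod 4); write t = 4n+1.
Then (4n+1)^4 - 13(4n+1)^2 + 16(4n+1) + 12 = 256n^4 + 256n^3 - 112n^2 - 24n + 16 = 4(64n^4 + 64n^3 - 28n^2 - 6n + 4).

4(64n^4 + 64n^3 - 28n^2 - 6n + 4)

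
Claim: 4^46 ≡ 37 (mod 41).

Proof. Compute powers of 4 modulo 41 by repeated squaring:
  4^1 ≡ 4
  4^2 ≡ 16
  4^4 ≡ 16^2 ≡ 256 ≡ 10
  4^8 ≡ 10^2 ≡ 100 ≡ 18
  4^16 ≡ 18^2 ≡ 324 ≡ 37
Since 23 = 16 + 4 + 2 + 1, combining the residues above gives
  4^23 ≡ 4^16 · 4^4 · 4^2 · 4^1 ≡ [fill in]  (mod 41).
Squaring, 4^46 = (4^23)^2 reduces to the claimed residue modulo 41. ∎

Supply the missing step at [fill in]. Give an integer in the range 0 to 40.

23

Multiply the listed residues: 37 · 10 · 16 · 4 = 370 → 5920 → 23680.
Reducing modulo 41: 23680 = 577·41 + 23, so 4^23 ≡ 23.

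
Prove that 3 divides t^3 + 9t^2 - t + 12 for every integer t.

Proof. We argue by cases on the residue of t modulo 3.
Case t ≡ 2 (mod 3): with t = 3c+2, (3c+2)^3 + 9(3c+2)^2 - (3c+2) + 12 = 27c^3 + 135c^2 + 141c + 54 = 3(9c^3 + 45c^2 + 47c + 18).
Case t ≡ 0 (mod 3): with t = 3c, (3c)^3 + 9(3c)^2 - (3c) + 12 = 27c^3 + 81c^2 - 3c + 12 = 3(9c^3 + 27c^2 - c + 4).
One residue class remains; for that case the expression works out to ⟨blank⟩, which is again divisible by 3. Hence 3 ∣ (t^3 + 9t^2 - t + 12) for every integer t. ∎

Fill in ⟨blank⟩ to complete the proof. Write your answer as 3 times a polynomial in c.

3(9c^3 + 36c^2 + 20c + 7)

The residues treated are {2, 0}, so the missing case is t ≡ 1 (mod 3); write t = 3c+1.
Then (3c+1)^3 + 9(3c+1)^2 - (3c+1) + 12 = 27c^3 + 108c^2 + 60c + 21 = 3(9c^3 + 36c^2 + 20c + 7).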